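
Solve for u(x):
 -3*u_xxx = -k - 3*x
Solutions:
 u(x) = C1 + C2*x + C3*x^2 + k*x^3/18 + x^4/24


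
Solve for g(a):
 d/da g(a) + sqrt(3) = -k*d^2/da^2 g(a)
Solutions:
 g(a) = C1 + C2*exp(-a/k) - sqrt(3)*a


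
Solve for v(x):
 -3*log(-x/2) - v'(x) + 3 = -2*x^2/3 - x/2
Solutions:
 v(x) = C1 + 2*x^3/9 + x^2/4 - 3*x*log(-x) + 3*x*(log(2) + 2)


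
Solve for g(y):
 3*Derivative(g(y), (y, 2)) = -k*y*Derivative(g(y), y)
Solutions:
 g(y) = Piecewise((-sqrt(6)*sqrt(pi)*C1*erf(sqrt(6)*sqrt(k)*y/6)/(2*sqrt(k)) - C2, (k > 0) | (k < 0)), (-C1*y - C2, True))


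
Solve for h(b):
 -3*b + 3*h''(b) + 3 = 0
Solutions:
 h(b) = C1 + C2*b + b^3/6 - b^2/2


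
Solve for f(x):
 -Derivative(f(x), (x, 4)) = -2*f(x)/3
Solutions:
 f(x) = C1*exp(-2^(1/4)*3^(3/4)*x/3) + C2*exp(2^(1/4)*3^(3/4)*x/3) + C3*sin(2^(1/4)*3^(3/4)*x/3) + C4*cos(2^(1/4)*3^(3/4)*x/3)


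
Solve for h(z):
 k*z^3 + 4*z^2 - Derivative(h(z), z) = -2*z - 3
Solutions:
 h(z) = C1 + k*z^4/4 + 4*z^3/3 + z^2 + 3*z


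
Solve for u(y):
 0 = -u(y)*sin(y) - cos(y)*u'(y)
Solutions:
 u(y) = C1*cos(y)


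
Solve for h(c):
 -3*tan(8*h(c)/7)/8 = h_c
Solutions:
 h(c) = -7*asin(C1*exp(-3*c/7))/8 + 7*pi/8
 h(c) = 7*asin(C1*exp(-3*c/7))/8


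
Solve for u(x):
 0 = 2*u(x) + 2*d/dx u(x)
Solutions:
 u(x) = C1*exp(-x)


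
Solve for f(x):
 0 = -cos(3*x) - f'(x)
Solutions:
 f(x) = C1 - sin(3*x)/3


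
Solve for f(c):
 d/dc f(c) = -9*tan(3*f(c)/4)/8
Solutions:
 f(c) = -4*asin(C1*exp(-27*c/32))/3 + 4*pi/3
 f(c) = 4*asin(C1*exp(-27*c/32))/3


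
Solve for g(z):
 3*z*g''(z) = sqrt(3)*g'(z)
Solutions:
 g(z) = C1 + C2*z^(sqrt(3)/3 + 1)


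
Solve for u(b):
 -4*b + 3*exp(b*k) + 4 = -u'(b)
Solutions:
 u(b) = C1 + 2*b^2 - 4*b - 3*exp(b*k)/k


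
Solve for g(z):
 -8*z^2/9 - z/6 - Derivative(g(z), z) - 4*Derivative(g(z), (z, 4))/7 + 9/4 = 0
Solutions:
 g(z) = C1 + C4*exp(-14^(1/3)*z/2) - 8*z^3/27 - z^2/12 + 9*z/4 + (C2*sin(14^(1/3)*sqrt(3)*z/4) + C3*cos(14^(1/3)*sqrt(3)*z/4))*exp(14^(1/3)*z/4)


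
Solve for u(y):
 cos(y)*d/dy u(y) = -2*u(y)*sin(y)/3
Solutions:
 u(y) = C1*cos(y)^(2/3)


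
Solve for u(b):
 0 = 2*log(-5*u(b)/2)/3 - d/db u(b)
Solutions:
 -3*Integral(1/(log(-_y) - log(2) + log(5)), (_y, u(b)))/2 = C1 - b


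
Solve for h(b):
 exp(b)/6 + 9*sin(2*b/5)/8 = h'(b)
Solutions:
 h(b) = C1 + exp(b)/6 - 45*cos(2*b/5)/16


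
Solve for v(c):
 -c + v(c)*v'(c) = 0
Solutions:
 v(c) = -sqrt(C1 + c^2)
 v(c) = sqrt(C1 + c^2)


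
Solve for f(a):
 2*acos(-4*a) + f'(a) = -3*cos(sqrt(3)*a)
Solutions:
 f(a) = C1 - 2*a*acos(-4*a) - sqrt(1 - 16*a^2)/2 - sqrt(3)*sin(sqrt(3)*a)


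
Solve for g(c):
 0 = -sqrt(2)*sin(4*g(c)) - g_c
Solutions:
 g(c) = -acos((-C1 - exp(8*sqrt(2)*c))/(C1 - exp(8*sqrt(2)*c)))/4 + pi/2
 g(c) = acos((-C1 - exp(8*sqrt(2)*c))/(C1 - exp(8*sqrt(2)*c)))/4


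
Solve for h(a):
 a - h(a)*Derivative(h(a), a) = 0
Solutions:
 h(a) = -sqrt(C1 + a^2)
 h(a) = sqrt(C1 + a^2)


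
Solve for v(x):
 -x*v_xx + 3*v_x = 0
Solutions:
 v(x) = C1 + C2*x^4


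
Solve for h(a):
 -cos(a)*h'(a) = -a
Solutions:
 h(a) = C1 + Integral(a/cos(a), a)


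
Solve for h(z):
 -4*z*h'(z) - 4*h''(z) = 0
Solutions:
 h(z) = C1 + C2*erf(sqrt(2)*z/2)


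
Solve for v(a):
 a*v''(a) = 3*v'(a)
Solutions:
 v(a) = C1 + C2*a^4


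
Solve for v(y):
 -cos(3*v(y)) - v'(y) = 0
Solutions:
 v(y) = -asin((C1 + exp(6*y))/(C1 - exp(6*y)))/3 + pi/3
 v(y) = asin((C1 + exp(6*y))/(C1 - exp(6*y)))/3


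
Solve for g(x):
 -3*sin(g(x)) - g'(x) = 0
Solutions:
 g(x) = -acos((-C1 - exp(6*x))/(C1 - exp(6*x))) + 2*pi
 g(x) = acos((-C1 - exp(6*x))/(C1 - exp(6*x)))


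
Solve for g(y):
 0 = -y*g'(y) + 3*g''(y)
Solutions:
 g(y) = C1 + C2*erfi(sqrt(6)*y/6)


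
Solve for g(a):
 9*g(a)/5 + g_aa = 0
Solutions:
 g(a) = C1*sin(3*sqrt(5)*a/5) + C2*cos(3*sqrt(5)*a/5)


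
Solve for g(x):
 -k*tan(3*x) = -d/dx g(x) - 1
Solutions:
 g(x) = C1 - k*log(cos(3*x))/3 - x


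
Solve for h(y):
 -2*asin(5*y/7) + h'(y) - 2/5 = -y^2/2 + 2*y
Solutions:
 h(y) = C1 - y^3/6 + y^2 + 2*y*asin(5*y/7) + 2*y/5 + 2*sqrt(49 - 25*y^2)/5


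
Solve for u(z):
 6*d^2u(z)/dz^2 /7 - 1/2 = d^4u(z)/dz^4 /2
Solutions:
 u(z) = C1 + C2*z + C3*exp(-2*sqrt(21)*z/7) + C4*exp(2*sqrt(21)*z/7) + 7*z^2/24


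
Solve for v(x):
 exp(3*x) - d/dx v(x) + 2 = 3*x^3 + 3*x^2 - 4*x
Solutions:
 v(x) = C1 - 3*x^4/4 - x^3 + 2*x^2 + 2*x + exp(3*x)/3


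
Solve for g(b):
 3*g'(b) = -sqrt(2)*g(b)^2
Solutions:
 g(b) = 3/(C1 + sqrt(2)*b)


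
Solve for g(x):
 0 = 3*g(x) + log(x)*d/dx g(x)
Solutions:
 g(x) = C1*exp(-3*li(x))


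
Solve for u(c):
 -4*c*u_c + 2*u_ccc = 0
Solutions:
 u(c) = C1 + Integral(C2*airyai(2^(1/3)*c) + C3*airybi(2^(1/3)*c), c)


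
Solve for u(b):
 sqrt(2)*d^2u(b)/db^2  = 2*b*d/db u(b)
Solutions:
 u(b) = C1 + C2*erfi(2^(3/4)*b/2)


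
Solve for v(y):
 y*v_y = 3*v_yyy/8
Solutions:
 v(y) = C1 + Integral(C2*airyai(2*3^(2/3)*y/3) + C3*airybi(2*3^(2/3)*y/3), y)


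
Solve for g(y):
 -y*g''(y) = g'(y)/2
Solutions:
 g(y) = C1 + C2*sqrt(y)


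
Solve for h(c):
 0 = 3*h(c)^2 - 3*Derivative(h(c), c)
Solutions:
 h(c) = -1/(C1 + c)


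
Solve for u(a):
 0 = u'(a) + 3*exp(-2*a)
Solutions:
 u(a) = C1 + 3*exp(-2*a)/2


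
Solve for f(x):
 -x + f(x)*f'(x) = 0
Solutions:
 f(x) = -sqrt(C1 + x^2)
 f(x) = sqrt(C1 + x^2)


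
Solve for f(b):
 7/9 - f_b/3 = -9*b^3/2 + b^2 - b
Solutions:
 f(b) = C1 + 27*b^4/8 - b^3 + 3*b^2/2 + 7*b/3


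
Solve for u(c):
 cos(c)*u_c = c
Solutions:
 u(c) = C1 + Integral(c/cos(c), c)


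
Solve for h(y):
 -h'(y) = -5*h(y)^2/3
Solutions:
 h(y) = -3/(C1 + 5*y)


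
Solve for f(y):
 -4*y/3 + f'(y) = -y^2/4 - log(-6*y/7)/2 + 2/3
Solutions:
 f(y) = C1 - y^3/12 + 2*y^2/3 - y*log(-y)/2 + y*(-3*log(6) + 3*log(7) + 7)/6


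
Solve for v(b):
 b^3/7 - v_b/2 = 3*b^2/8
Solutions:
 v(b) = C1 + b^4/14 - b^3/4


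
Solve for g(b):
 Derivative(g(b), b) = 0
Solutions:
 g(b) = C1


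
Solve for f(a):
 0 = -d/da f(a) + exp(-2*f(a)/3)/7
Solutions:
 f(a) = 3*log(-sqrt(C1 + a)) - 3*log(21) + 3*log(42)/2
 f(a) = 3*log(C1 + a)/2 - 3*log(21) + 3*log(42)/2


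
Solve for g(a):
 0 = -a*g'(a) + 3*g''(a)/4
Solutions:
 g(a) = C1 + C2*erfi(sqrt(6)*a/3)


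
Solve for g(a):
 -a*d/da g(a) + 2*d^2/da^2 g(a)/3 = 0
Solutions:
 g(a) = C1 + C2*erfi(sqrt(3)*a/2)


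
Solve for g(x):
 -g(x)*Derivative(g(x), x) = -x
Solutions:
 g(x) = -sqrt(C1 + x^2)
 g(x) = sqrt(C1 + x^2)


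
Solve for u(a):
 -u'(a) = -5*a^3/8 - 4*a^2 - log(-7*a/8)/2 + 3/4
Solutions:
 u(a) = C1 + 5*a^4/32 + 4*a^3/3 + a*log(-a)/2 + a*(-2*log(2) - 5/4 + log(14)/2)


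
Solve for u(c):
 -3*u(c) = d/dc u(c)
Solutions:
 u(c) = C1*exp(-3*c)


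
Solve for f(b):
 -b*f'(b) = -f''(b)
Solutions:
 f(b) = C1 + C2*erfi(sqrt(2)*b/2)


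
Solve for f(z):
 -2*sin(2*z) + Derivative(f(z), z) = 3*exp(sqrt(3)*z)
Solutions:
 f(z) = C1 + sqrt(3)*exp(sqrt(3)*z) - cos(2*z)


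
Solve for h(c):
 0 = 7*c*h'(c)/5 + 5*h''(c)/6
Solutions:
 h(c) = C1 + C2*erf(sqrt(21)*c/5)


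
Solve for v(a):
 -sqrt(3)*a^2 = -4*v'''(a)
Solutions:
 v(a) = C1 + C2*a + C3*a^2 + sqrt(3)*a^5/240


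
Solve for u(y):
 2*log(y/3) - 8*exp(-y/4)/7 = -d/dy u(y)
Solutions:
 u(y) = C1 - 2*y*log(y) + 2*y*(1 + log(3)) - 32*exp(-y/4)/7


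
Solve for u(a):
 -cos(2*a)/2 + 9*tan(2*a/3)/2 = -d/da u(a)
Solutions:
 u(a) = C1 + 27*log(cos(2*a/3))/4 + sin(2*a)/4


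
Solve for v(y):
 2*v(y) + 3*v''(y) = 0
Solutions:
 v(y) = C1*sin(sqrt(6)*y/3) + C2*cos(sqrt(6)*y/3)


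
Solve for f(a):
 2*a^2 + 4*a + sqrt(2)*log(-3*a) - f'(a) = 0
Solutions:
 f(a) = C1 + 2*a^3/3 + 2*a^2 + sqrt(2)*a*log(-a) + sqrt(2)*a*(-1 + log(3))


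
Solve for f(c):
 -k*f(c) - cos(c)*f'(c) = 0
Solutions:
 f(c) = C1*exp(k*(log(sin(c) - 1) - log(sin(c) + 1))/2)


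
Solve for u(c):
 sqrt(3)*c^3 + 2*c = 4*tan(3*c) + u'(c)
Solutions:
 u(c) = C1 + sqrt(3)*c^4/4 + c^2 + 4*log(cos(3*c))/3


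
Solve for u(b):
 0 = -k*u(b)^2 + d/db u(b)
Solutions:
 u(b) = -1/(C1 + b*k)


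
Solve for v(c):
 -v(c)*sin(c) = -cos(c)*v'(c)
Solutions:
 v(c) = C1/cos(c)


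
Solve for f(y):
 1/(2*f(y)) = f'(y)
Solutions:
 f(y) = -sqrt(C1 + y)
 f(y) = sqrt(C1 + y)


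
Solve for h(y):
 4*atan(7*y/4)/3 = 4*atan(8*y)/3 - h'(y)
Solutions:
 h(y) = C1 - 4*y*atan(7*y/4)/3 + 4*y*atan(8*y)/3 + 8*log(49*y^2 + 16)/21 - log(64*y^2 + 1)/12


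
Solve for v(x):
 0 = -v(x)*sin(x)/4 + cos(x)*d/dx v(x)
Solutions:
 v(x) = C1/cos(x)^(1/4)


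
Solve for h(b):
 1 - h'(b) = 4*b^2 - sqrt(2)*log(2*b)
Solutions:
 h(b) = C1 - 4*b^3/3 + sqrt(2)*b*log(b) - sqrt(2)*b + sqrt(2)*b*log(2) + b


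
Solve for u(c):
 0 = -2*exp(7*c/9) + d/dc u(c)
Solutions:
 u(c) = C1 + 18*exp(7*c/9)/7


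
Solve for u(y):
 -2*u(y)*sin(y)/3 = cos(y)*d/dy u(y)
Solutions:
 u(y) = C1*cos(y)^(2/3)


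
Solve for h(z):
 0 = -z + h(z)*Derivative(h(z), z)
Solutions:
 h(z) = -sqrt(C1 + z^2)
 h(z) = sqrt(C1 + z^2)


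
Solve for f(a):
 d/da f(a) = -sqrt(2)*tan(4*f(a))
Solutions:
 f(a) = -asin(C1*exp(-4*sqrt(2)*a))/4 + pi/4
 f(a) = asin(C1*exp(-4*sqrt(2)*a))/4


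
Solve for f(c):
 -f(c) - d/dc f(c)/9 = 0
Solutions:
 f(c) = C1*exp(-9*c)


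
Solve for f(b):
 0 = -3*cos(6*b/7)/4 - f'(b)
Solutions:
 f(b) = C1 - 7*sin(6*b/7)/8


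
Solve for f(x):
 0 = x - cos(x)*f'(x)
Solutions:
 f(x) = C1 + Integral(x/cos(x), x)


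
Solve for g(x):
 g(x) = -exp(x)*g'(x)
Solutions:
 g(x) = C1*exp(exp(-x))


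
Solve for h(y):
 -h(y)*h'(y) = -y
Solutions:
 h(y) = -sqrt(C1 + y^2)
 h(y) = sqrt(C1 + y^2)


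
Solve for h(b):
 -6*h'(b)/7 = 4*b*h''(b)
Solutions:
 h(b) = C1 + C2*b^(11/14)


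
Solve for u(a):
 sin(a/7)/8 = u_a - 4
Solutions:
 u(a) = C1 + 4*a - 7*cos(a/7)/8


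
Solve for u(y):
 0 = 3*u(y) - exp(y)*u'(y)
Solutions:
 u(y) = C1*exp(-3*exp(-y))


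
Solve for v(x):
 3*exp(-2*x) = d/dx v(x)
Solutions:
 v(x) = C1 - 3*exp(-2*x)/2


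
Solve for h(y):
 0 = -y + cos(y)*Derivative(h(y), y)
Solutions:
 h(y) = C1 + Integral(y/cos(y), y)


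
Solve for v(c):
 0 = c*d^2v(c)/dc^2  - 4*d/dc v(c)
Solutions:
 v(c) = C1 + C2*c^5


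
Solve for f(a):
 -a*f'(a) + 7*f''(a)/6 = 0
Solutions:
 f(a) = C1 + C2*erfi(sqrt(21)*a/7)


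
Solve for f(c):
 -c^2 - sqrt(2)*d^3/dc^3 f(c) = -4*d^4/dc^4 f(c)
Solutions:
 f(c) = C1 + C2*c + C3*c^2 + C4*exp(sqrt(2)*c/4) - sqrt(2)*c^5/120 - c^4/6 - 4*sqrt(2)*c^3/3


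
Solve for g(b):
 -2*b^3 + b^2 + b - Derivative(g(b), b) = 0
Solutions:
 g(b) = C1 - b^4/2 + b^3/3 + b^2/2


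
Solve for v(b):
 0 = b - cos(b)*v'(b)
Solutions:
 v(b) = C1 + Integral(b/cos(b), b)


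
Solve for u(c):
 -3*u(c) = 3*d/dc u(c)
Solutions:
 u(c) = C1*exp(-c)


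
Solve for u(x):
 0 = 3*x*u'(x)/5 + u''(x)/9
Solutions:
 u(x) = C1 + C2*erf(3*sqrt(30)*x/10)


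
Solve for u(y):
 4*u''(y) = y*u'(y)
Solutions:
 u(y) = C1 + C2*erfi(sqrt(2)*y/4)


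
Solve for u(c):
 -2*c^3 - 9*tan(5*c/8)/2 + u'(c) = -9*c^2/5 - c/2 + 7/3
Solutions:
 u(c) = C1 + c^4/2 - 3*c^3/5 - c^2/4 + 7*c/3 - 36*log(cos(5*c/8))/5


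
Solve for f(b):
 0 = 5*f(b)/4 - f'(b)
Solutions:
 f(b) = C1*exp(5*b/4)


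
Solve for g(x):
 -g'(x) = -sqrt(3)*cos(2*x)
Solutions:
 g(x) = C1 + sqrt(3)*sin(2*x)/2


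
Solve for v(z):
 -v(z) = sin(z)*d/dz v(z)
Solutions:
 v(z) = C1*sqrt(cos(z) + 1)/sqrt(cos(z) - 1)


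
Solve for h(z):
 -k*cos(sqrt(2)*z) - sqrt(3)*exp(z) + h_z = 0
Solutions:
 h(z) = C1 + sqrt(2)*k*sin(sqrt(2)*z)/2 + sqrt(3)*exp(z)


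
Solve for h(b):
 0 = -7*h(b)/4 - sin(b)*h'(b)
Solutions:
 h(b) = C1*(cos(b) + 1)^(7/8)/(cos(b) - 1)^(7/8)


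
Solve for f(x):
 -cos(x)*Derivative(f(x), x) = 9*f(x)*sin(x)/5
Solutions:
 f(x) = C1*cos(x)^(9/5)


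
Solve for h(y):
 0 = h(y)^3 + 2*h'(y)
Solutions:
 h(y) = -sqrt(-1/(C1 - y))
 h(y) = sqrt(-1/(C1 - y))


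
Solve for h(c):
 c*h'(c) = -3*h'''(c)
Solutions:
 h(c) = C1 + Integral(C2*airyai(-3^(2/3)*c/3) + C3*airybi(-3^(2/3)*c/3), c)


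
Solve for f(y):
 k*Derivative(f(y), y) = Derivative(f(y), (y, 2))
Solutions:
 f(y) = C1 + C2*exp(k*y)


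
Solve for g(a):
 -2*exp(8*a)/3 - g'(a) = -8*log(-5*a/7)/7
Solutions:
 g(a) = C1 + 8*a*log(-a)/7 + 8*a*(-log(7) - 1 + log(5))/7 - exp(8*a)/12


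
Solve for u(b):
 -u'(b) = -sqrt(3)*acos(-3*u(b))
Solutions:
 Integral(1/acos(-3*_y), (_y, u(b))) = C1 + sqrt(3)*b


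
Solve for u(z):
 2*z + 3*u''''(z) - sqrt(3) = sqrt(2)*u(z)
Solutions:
 u(z) = C1*exp(-2^(1/8)*3^(3/4)*z/3) + C2*exp(2^(1/8)*3^(3/4)*z/3) + C3*sin(2^(1/8)*3^(3/4)*z/3) + C4*cos(2^(1/8)*3^(3/4)*z/3) + sqrt(2)*z - sqrt(6)/2


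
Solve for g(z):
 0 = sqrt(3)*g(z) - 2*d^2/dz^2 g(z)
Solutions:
 g(z) = C1*exp(-sqrt(2)*3^(1/4)*z/2) + C2*exp(sqrt(2)*3^(1/4)*z/2)


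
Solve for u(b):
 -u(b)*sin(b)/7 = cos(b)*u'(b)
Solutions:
 u(b) = C1*cos(b)^(1/7)


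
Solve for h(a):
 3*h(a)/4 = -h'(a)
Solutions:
 h(a) = C1*exp(-3*a/4)


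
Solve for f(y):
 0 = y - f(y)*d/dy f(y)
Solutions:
 f(y) = -sqrt(C1 + y^2)
 f(y) = sqrt(C1 + y^2)


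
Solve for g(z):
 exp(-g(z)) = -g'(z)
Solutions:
 g(z) = log(C1 - z)


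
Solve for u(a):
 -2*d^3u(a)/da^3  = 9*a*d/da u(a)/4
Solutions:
 u(a) = C1 + Integral(C2*airyai(-3^(2/3)*a/2) + C3*airybi(-3^(2/3)*a/2), a)


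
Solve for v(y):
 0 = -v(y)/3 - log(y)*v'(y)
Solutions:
 v(y) = C1*exp(-li(y)/3)


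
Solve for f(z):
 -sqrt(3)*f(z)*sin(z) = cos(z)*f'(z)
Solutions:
 f(z) = C1*cos(z)^(sqrt(3))


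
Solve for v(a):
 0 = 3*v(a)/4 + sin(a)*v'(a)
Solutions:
 v(a) = C1*(cos(a) + 1)^(3/8)/(cos(a) - 1)^(3/8)


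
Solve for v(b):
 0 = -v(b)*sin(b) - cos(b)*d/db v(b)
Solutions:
 v(b) = C1*cos(b)


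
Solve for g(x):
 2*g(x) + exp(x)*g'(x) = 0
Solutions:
 g(x) = C1*exp(2*exp(-x))


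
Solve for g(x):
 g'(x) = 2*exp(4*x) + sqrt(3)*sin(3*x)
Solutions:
 g(x) = C1 + exp(4*x)/2 - sqrt(3)*cos(3*x)/3


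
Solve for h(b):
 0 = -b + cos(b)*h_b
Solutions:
 h(b) = C1 + Integral(b/cos(b), b)


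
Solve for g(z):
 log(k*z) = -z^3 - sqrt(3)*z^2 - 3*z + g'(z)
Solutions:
 g(z) = C1 + z^4/4 + sqrt(3)*z^3/3 + 3*z^2/2 + z*log(k*z) - z


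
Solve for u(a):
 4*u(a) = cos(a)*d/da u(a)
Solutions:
 u(a) = C1*(sin(a)^2 + 2*sin(a) + 1)/(sin(a)^2 - 2*sin(a) + 1)


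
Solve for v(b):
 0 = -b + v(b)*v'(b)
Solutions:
 v(b) = -sqrt(C1 + b^2)
 v(b) = sqrt(C1 + b^2)


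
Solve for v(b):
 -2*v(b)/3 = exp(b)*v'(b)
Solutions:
 v(b) = C1*exp(2*exp(-b)/3)


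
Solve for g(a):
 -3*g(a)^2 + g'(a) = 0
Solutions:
 g(a) = -1/(C1 + 3*a)


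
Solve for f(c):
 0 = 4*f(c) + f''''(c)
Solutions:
 f(c) = (C1*sin(c) + C2*cos(c))*exp(-c) + (C3*sin(c) + C4*cos(c))*exp(c)


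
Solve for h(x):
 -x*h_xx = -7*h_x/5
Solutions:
 h(x) = C1 + C2*x^(12/5)


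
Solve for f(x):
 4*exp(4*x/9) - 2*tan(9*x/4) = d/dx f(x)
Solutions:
 f(x) = C1 + 9*exp(4*x/9) + 8*log(cos(9*x/4))/9


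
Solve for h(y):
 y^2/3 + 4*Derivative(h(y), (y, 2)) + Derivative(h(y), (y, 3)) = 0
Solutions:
 h(y) = C1 + C2*y + C3*exp(-4*y) - y^4/144 + y^3/144 - y^2/192


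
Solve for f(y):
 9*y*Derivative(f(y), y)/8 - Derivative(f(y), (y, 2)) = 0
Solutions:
 f(y) = C1 + C2*erfi(3*y/4)


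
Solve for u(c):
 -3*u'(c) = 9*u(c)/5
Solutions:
 u(c) = C1*exp(-3*c/5)


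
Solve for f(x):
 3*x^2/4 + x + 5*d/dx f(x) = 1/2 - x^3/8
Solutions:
 f(x) = C1 - x^4/160 - x^3/20 - x^2/10 + x/10


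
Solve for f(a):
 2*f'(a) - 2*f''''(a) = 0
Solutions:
 f(a) = C1 + C4*exp(a) + (C2*sin(sqrt(3)*a/2) + C3*cos(sqrt(3)*a/2))*exp(-a/2)


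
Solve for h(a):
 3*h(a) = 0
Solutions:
 h(a) = 0


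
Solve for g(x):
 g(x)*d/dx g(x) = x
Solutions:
 g(x) = -sqrt(C1 + x^2)
 g(x) = sqrt(C1 + x^2)


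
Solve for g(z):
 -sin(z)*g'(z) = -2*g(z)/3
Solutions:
 g(z) = C1*(cos(z) - 1)^(1/3)/(cos(z) + 1)^(1/3)


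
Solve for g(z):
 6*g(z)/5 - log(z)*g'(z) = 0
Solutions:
 g(z) = C1*exp(6*li(z)/5)


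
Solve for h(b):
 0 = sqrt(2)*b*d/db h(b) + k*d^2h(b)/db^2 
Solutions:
 h(b) = C1 + C2*sqrt(k)*erf(2^(3/4)*b*sqrt(1/k)/2)


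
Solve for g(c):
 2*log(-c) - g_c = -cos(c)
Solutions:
 g(c) = C1 + 2*c*log(-c) - 2*c + sin(c)


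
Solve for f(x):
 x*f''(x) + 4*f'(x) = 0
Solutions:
 f(x) = C1 + C2/x^3


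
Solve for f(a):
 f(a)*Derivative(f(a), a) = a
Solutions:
 f(a) = -sqrt(C1 + a^2)
 f(a) = sqrt(C1 + a^2)


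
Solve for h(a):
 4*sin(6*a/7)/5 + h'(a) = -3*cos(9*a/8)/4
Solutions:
 h(a) = C1 - 2*sin(9*a/8)/3 + 14*cos(6*a/7)/15


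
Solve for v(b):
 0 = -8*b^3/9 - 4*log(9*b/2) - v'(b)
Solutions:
 v(b) = C1 - 2*b^4/9 - 4*b*log(b) + b*log(16/6561) + 4*b


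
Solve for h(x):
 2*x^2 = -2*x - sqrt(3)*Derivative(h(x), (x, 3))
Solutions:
 h(x) = C1 + C2*x + C3*x^2 - sqrt(3)*x^5/90 - sqrt(3)*x^4/36


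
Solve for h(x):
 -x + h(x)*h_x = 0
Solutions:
 h(x) = -sqrt(C1 + x^2)
 h(x) = sqrt(C1 + x^2)


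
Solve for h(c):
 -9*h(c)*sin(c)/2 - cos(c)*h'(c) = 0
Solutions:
 h(c) = C1*cos(c)^(9/2)


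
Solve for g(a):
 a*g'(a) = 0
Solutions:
 g(a) = C1


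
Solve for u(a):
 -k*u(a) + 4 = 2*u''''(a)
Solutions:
 u(a) = C1*exp(-2^(3/4)*a*(-k)^(1/4)/2) + C2*exp(2^(3/4)*a*(-k)^(1/4)/2) + C3*exp(-2^(3/4)*I*a*(-k)^(1/4)/2) + C4*exp(2^(3/4)*I*a*(-k)^(1/4)/2) + 4/k


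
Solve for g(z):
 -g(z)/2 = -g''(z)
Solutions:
 g(z) = C1*exp(-sqrt(2)*z/2) + C2*exp(sqrt(2)*z/2)


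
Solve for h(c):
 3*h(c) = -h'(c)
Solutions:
 h(c) = C1*exp(-3*c)


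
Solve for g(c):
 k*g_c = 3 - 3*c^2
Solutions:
 g(c) = C1 - c^3/k + 3*c/k


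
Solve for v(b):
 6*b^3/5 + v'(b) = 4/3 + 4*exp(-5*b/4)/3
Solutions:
 v(b) = C1 - 3*b^4/10 + 4*b/3 - 16*exp(-5*b/4)/15


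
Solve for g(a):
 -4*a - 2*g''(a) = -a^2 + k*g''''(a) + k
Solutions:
 g(a) = C1 + C2*a + C3*exp(-sqrt(2)*a*sqrt(-1/k)) + C4*exp(sqrt(2)*a*sqrt(-1/k)) + a^4/24 - a^3/3 - a^2*k/2


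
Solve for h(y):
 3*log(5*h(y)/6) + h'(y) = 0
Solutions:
 Integral(1/(log(_y) - log(6) + log(5)), (_y, h(y)))/3 = C1 - y


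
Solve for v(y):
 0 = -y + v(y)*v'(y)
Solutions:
 v(y) = -sqrt(C1 + y^2)
 v(y) = sqrt(C1 + y^2)


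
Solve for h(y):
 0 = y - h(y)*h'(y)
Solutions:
 h(y) = -sqrt(C1 + y^2)
 h(y) = sqrt(C1 + y^2)


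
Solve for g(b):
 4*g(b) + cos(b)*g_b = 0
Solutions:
 g(b) = C1*(sin(b)^2 - 2*sin(b) + 1)/(sin(b)^2 + 2*sin(b) + 1)


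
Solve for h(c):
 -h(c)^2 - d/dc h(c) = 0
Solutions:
 h(c) = 1/(C1 + c)


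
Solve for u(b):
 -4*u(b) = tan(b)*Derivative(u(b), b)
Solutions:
 u(b) = C1/sin(b)^4


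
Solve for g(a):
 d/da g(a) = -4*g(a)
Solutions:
 g(a) = C1*exp(-4*a)


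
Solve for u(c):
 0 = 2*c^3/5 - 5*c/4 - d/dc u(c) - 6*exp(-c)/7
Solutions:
 u(c) = C1 + c^4/10 - 5*c^2/8 + 6*exp(-c)/7


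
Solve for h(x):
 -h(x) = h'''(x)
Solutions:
 h(x) = C3*exp(-x) + (C1*sin(sqrt(3)*x/2) + C2*cos(sqrt(3)*x/2))*exp(x/2)


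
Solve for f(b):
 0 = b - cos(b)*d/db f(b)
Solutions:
 f(b) = C1 + Integral(b/cos(b), b)


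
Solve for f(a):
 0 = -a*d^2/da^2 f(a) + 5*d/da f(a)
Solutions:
 f(a) = C1 + C2*a^6


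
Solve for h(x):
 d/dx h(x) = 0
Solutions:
 h(x) = C1


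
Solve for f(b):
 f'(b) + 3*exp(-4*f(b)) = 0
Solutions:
 f(b) = log(-I*(C1 - 12*b)^(1/4))
 f(b) = log(I*(C1 - 12*b)^(1/4))
 f(b) = log(-(C1 - 12*b)^(1/4))
 f(b) = log(C1 - 12*b)/4


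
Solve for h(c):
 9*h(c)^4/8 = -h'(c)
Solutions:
 h(c) = (-3^(2/3)/3 - 3^(1/6)*I)*(1/(C1 + 9*c))^(1/3)
 h(c) = (-3^(2/3)/3 + 3^(1/6)*I)*(1/(C1 + 9*c))^(1/3)
 h(c) = 2*(1/(C1 + 27*c))^(1/3)


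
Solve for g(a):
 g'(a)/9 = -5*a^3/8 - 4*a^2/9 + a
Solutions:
 g(a) = C1 - 45*a^4/32 - 4*a^3/3 + 9*a^2/2


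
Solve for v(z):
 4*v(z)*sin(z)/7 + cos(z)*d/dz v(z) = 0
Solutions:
 v(z) = C1*cos(z)^(4/7)


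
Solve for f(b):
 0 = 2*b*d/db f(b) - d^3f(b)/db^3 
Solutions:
 f(b) = C1 + Integral(C2*airyai(2^(1/3)*b) + C3*airybi(2^(1/3)*b), b)


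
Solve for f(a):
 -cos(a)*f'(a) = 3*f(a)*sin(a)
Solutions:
 f(a) = C1*cos(a)^3


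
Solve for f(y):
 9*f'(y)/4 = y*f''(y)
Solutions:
 f(y) = C1 + C2*y^(13/4)


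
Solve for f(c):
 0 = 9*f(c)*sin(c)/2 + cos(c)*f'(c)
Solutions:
 f(c) = C1*cos(c)^(9/2)


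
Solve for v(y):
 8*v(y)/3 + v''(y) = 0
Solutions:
 v(y) = C1*sin(2*sqrt(6)*y/3) + C2*cos(2*sqrt(6)*y/3)


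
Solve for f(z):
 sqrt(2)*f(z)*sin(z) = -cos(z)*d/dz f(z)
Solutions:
 f(z) = C1*cos(z)^(sqrt(2))


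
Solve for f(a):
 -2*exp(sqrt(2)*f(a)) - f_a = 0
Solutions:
 f(a) = sqrt(2)*(2*log(1/(C1 + 2*a)) - log(2))/4


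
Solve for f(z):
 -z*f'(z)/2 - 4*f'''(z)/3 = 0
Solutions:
 f(z) = C1 + Integral(C2*airyai(-3^(1/3)*z/2) + C3*airybi(-3^(1/3)*z/2), z)


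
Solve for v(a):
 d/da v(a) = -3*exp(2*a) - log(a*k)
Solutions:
 v(a) = C1 - a*log(a*k) + a - 3*exp(2*a)/2


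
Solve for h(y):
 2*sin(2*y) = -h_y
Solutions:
 h(y) = C1 + cos(2*y)


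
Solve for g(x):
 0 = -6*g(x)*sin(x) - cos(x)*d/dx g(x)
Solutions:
 g(x) = C1*cos(x)^6


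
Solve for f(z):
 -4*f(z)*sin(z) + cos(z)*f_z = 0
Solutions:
 f(z) = C1/cos(z)^4


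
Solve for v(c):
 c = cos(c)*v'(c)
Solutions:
 v(c) = C1 + Integral(c/cos(c), c)


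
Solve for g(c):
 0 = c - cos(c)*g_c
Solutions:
 g(c) = C1 + Integral(c/cos(c), c)


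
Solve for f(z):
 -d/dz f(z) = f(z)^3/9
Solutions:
 f(z) = -3*sqrt(2)*sqrt(-1/(C1 - z))/2
 f(z) = 3*sqrt(2)*sqrt(-1/(C1 - z))/2


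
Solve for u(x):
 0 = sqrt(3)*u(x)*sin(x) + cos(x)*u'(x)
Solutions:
 u(x) = C1*cos(x)^(sqrt(3))


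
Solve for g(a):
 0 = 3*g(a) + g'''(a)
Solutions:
 g(a) = C3*exp(-3^(1/3)*a) + (C1*sin(3^(5/6)*a/2) + C2*cos(3^(5/6)*a/2))*exp(3^(1/3)*a/2)


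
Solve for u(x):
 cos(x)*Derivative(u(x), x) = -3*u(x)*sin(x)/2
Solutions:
 u(x) = C1*cos(x)^(3/2)


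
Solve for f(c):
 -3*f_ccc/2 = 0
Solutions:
 f(c) = C1 + C2*c + C3*c^2


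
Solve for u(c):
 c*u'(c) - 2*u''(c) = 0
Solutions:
 u(c) = C1 + C2*erfi(c/2)


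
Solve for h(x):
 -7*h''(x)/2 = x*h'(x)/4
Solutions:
 h(x) = C1 + C2*erf(sqrt(7)*x/14)


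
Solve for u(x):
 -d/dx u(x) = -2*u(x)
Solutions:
 u(x) = C1*exp(2*x)


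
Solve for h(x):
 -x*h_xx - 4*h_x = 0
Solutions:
 h(x) = C1 + C2/x^3


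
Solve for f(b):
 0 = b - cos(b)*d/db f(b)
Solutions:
 f(b) = C1 + Integral(b/cos(b), b)


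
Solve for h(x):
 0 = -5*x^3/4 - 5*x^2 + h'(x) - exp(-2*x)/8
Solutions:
 h(x) = C1 + 5*x^4/16 + 5*x^3/3 - exp(-2*x)/16


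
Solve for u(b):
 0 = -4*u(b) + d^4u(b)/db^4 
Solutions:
 u(b) = C1*exp(-sqrt(2)*b) + C2*exp(sqrt(2)*b) + C3*sin(sqrt(2)*b) + C4*cos(sqrt(2)*b)


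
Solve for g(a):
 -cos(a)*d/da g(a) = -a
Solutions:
 g(a) = C1 + Integral(a/cos(a), a)


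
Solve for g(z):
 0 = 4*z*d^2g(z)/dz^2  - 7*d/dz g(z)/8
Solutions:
 g(z) = C1 + C2*z^(39/32)


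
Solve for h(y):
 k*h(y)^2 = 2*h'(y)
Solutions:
 h(y) = -2/(C1 + k*y)


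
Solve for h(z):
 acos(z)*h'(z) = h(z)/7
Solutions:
 h(z) = C1*exp(Integral(1/acos(z), z)/7)


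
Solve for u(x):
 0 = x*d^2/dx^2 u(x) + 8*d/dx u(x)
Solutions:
 u(x) = C1 + C2/x^7


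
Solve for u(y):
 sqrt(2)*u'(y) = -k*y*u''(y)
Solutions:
 u(y) = C1 + y^(((re(k) - sqrt(2))*re(k) + im(k)^2)/(re(k)^2 + im(k)^2))*(C2*sin(sqrt(2)*log(y)*Abs(im(k))/(re(k)^2 + im(k)^2)) + C3*cos(sqrt(2)*log(y)*im(k)/(re(k)^2 + im(k)^2)))


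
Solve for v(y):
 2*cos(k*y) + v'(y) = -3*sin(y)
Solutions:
 v(y) = C1 + 3*cos(y) - 2*sin(k*y)/k


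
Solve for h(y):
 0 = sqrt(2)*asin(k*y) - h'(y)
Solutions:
 h(y) = C1 + sqrt(2)*Piecewise((y*asin(k*y) + sqrt(-k^2*y^2 + 1)/k, Ne(k, 0)), (0, True))


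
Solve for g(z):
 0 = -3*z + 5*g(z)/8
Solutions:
 g(z) = 24*z/5


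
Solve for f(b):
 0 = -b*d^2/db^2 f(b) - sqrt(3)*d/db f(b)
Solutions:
 f(b) = C1 + C2*b^(1 - sqrt(3))


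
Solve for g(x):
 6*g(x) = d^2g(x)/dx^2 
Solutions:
 g(x) = C1*exp(-sqrt(6)*x) + C2*exp(sqrt(6)*x)


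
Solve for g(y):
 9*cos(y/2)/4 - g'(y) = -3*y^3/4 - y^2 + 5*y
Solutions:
 g(y) = C1 + 3*y^4/16 + y^3/3 - 5*y^2/2 + 9*sin(y/2)/2


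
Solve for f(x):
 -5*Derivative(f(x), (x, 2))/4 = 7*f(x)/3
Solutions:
 f(x) = C1*sin(2*sqrt(105)*x/15) + C2*cos(2*sqrt(105)*x/15)


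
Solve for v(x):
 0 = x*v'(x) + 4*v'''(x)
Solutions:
 v(x) = C1 + Integral(C2*airyai(-2^(1/3)*x/2) + C3*airybi(-2^(1/3)*x/2), x)


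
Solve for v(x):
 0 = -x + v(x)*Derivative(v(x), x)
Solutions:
 v(x) = -sqrt(C1 + x^2)
 v(x) = sqrt(C1 + x^2)


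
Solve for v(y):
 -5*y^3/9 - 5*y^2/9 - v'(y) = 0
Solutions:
 v(y) = C1 - 5*y^4/36 - 5*y^3/27


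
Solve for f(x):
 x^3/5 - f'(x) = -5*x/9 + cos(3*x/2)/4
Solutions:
 f(x) = C1 + x^4/20 + 5*x^2/18 - sin(3*x/2)/6


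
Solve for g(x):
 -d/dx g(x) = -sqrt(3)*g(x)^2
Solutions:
 g(x) = -1/(C1 + sqrt(3)*x)


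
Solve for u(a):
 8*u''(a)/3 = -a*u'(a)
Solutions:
 u(a) = C1 + C2*erf(sqrt(3)*a/4)


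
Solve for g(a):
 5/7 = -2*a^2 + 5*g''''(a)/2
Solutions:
 g(a) = C1 + C2*a + C3*a^2 + C4*a^3 + a^6/450 + a^4/84


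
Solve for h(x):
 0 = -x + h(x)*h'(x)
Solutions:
 h(x) = -sqrt(C1 + x^2)
 h(x) = sqrt(C1 + x^2)


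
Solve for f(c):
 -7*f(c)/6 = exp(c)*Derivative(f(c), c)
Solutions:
 f(c) = C1*exp(7*exp(-c)/6)


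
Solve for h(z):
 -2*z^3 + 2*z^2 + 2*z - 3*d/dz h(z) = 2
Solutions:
 h(z) = C1 - z^4/6 + 2*z^3/9 + z^2/3 - 2*z/3


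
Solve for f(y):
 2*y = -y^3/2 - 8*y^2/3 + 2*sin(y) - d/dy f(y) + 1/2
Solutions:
 f(y) = C1 - y^4/8 - 8*y^3/9 - y^2 + y/2 - 2*cos(y)


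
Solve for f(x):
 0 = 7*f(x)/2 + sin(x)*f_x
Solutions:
 f(x) = C1*(cos(x) + 1)^(7/4)/(cos(x) - 1)^(7/4)


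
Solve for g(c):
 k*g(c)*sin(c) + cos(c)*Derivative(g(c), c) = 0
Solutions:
 g(c) = C1*exp(k*log(cos(c)))


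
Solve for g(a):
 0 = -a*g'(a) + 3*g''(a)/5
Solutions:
 g(a) = C1 + C2*erfi(sqrt(30)*a/6)


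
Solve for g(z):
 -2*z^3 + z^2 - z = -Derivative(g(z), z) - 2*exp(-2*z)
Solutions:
 g(z) = C1 + z^4/2 - z^3/3 + z^2/2 + exp(-2*z)


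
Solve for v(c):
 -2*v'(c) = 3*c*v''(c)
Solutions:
 v(c) = C1 + C2*c^(1/3)


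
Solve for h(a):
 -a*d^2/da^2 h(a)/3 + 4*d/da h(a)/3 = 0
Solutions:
 h(a) = C1 + C2*a^5


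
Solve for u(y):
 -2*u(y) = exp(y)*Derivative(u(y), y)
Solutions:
 u(y) = C1*exp(2*exp(-y))


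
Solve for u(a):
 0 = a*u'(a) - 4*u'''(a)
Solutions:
 u(a) = C1 + Integral(C2*airyai(2^(1/3)*a/2) + C3*airybi(2^(1/3)*a/2), a)


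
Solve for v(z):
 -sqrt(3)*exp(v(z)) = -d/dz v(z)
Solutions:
 v(z) = log(-1/(C1 + sqrt(3)*z))


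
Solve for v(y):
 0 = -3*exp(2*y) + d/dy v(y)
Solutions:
 v(y) = C1 + 3*exp(2*y)/2


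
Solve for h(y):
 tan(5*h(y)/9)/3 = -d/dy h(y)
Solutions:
 h(y) = -9*asin(C1*exp(-5*y/27))/5 + 9*pi/5
 h(y) = 9*asin(C1*exp(-5*y/27))/5


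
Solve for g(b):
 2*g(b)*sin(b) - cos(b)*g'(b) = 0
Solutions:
 g(b) = C1/cos(b)^2


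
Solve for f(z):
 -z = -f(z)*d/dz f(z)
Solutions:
 f(z) = -sqrt(C1 + z^2)
 f(z) = sqrt(C1 + z^2)


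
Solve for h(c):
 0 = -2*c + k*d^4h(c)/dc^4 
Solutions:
 h(c) = C1 + C2*c + C3*c^2 + C4*c^3 + c^5/(60*k)


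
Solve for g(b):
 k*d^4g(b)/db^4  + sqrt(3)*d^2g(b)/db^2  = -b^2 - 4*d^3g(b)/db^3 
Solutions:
 g(b) = C1 + C2*b + C3*exp(b*(sqrt(-sqrt(3)*k + 4) - 2)/k) + C4*exp(-b*(sqrt(-sqrt(3)*k + 4) + 2)/k) - sqrt(3)*b^4/36 + 4*b^3/9 + b^2*(3*k - 16*sqrt(3))/9


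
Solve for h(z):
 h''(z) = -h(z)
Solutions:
 h(z) = C1*sin(z) + C2*cos(z)


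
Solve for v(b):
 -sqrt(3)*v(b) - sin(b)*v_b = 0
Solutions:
 v(b) = C1*(cos(b) + 1)^(sqrt(3)/2)/(cos(b) - 1)^(sqrt(3)/2)


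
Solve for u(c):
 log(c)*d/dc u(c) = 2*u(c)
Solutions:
 u(c) = C1*exp(2*li(c))


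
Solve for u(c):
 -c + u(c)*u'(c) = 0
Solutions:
 u(c) = -sqrt(C1 + c^2)
 u(c) = sqrt(C1 + c^2)


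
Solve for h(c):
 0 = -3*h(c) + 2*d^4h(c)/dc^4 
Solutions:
 h(c) = C1*exp(-2^(3/4)*3^(1/4)*c/2) + C2*exp(2^(3/4)*3^(1/4)*c/2) + C3*sin(2^(3/4)*3^(1/4)*c/2) + C4*cos(2^(3/4)*3^(1/4)*c/2)


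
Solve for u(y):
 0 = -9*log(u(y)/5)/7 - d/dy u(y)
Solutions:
 -7*Integral(1/(-log(_y) + log(5)), (_y, u(y)))/9 = C1 - y


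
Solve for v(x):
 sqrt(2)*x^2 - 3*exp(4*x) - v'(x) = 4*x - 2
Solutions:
 v(x) = C1 + sqrt(2)*x^3/3 - 2*x^2 + 2*x - 3*exp(4*x)/4


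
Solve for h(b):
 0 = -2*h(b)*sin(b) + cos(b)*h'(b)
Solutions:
 h(b) = C1/cos(b)^2


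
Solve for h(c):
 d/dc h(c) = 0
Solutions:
 h(c) = C1


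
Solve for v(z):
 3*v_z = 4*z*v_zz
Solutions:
 v(z) = C1 + C2*z^(7/4)


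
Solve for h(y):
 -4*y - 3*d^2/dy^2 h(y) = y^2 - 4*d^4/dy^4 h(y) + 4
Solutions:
 h(y) = C1 + C2*y + C3*exp(-sqrt(3)*y/2) + C4*exp(sqrt(3)*y/2) - y^4/36 - 2*y^3/9 - 10*y^2/9


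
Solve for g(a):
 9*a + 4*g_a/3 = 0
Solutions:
 g(a) = C1 - 27*a^2/8


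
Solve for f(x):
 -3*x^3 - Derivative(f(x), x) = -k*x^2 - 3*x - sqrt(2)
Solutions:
 f(x) = C1 + k*x^3/3 - 3*x^4/4 + 3*x^2/2 + sqrt(2)*x


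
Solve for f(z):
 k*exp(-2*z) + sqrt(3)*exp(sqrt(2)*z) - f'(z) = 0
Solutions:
 f(z) = C1 - k*exp(-2*z)/2 + sqrt(6)*exp(sqrt(2)*z)/2


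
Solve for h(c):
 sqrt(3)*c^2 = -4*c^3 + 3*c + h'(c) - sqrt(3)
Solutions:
 h(c) = C1 + c^4 + sqrt(3)*c^3/3 - 3*c^2/2 + sqrt(3)*c


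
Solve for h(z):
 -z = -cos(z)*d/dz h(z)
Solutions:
 h(z) = C1 + Integral(z/cos(z), z)


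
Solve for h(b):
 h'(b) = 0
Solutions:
 h(b) = C1


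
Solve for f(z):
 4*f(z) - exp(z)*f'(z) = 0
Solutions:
 f(z) = C1*exp(-4*exp(-z))


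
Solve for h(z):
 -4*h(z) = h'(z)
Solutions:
 h(z) = C1*exp(-4*z)


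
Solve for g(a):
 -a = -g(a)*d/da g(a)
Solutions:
 g(a) = -sqrt(C1 + a^2)
 g(a) = sqrt(C1 + a^2)


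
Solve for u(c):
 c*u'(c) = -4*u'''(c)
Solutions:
 u(c) = C1 + Integral(C2*airyai(-2^(1/3)*c/2) + C3*airybi(-2^(1/3)*c/2), c)


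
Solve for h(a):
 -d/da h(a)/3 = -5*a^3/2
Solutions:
 h(a) = C1 + 15*a^4/8


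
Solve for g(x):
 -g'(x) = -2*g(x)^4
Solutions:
 g(x) = (-1/(C1 + 6*x))^(1/3)
 g(x) = (-1/(C1 + 2*x))^(1/3)*(-3^(2/3) - 3*3^(1/6)*I)/6
 g(x) = (-1/(C1 + 2*x))^(1/3)*(-3^(2/3) + 3*3^(1/6)*I)/6


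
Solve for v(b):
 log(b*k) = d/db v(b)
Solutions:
 v(b) = C1 + b*log(b*k) - b


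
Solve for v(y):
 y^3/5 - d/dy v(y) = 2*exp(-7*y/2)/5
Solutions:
 v(y) = C1 + y^4/20 + 4*exp(-7*y/2)/35


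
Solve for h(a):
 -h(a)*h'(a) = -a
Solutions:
 h(a) = -sqrt(C1 + a^2)
 h(a) = sqrt(C1 + a^2)


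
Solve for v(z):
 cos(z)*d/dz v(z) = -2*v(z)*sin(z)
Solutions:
 v(z) = C1*cos(z)^2


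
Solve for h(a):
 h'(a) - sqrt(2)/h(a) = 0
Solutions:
 h(a) = -sqrt(C1 + 2*sqrt(2)*a)
 h(a) = sqrt(C1 + 2*sqrt(2)*a)


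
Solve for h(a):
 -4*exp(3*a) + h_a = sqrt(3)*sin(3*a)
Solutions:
 h(a) = C1 + 4*exp(3*a)/3 - sqrt(3)*cos(3*a)/3


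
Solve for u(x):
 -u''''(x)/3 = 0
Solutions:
 u(x) = C1 + C2*x + C3*x^2 + C4*x^3


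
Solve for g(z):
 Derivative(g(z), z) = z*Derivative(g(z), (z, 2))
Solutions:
 g(z) = C1 + C2*z^2


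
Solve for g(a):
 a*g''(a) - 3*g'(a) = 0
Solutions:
 g(a) = C1 + C2*a^4


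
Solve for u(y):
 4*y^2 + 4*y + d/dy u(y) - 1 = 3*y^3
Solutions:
 u(y) = C1 + 3*y^4/4 - 4*y^3/3 - 2*y^2 + y


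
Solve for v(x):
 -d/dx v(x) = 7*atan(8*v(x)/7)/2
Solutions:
 Integral(1/atan(8*_y/7), (_y, v(x))) = C1 - 7*x/2


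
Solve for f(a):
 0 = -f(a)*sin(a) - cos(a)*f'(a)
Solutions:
 f(a) = C1*cos(a)


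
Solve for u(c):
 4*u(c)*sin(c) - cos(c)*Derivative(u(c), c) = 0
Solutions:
 u(c) = C1/cos(c)^4


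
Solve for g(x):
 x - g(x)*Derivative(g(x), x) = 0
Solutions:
 g(x) = -sqrt(C1 + x^2)
 g(x) = sqrt(C1 + x^2)


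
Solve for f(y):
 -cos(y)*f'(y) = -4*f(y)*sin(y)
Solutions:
 f(y) = C1/cos(y)^4


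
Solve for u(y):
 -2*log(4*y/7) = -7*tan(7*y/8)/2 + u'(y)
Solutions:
 u(y) = C1 - 2*y*log(y) - 4*y*log(2) + 2*y + 2*y*log(7) - 4*log(cos(7*y/8))


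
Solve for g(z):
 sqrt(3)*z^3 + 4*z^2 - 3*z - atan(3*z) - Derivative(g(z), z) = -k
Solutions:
 g(z) = C1 + k*z + sqrt(3)*z^4/4 + 4*z^3/3 - 3*z^2/2 - z*atan(3*z) + log(9*z^2 + 1)/6


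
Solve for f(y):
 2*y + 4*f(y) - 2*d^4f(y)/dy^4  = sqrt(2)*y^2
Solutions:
 f(y) = C1*exp(-2^(1/4)*y) + C2*exp(2^(1/4)*y) + C3*sin(2^(1/4)*y) + C4*cos(2^(1/4)*y) + sqrt(2)*y^2/4 - y/2


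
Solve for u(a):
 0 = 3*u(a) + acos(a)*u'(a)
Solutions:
 u(a) = C1*exp(-3*Integral(1/acos(a), a))


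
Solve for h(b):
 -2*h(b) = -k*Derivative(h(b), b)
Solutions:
 h(b) = C1*exp(2*b/k)


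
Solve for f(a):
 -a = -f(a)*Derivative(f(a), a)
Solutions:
 f(a) = -sqrt(C1 + a^2)
 f(a) = sqrt(C1 + a^2)


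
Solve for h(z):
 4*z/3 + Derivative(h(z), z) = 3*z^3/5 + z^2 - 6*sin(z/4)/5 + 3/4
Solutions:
 h(z) = C1 + 3*z^4/20 + z^3/3 - 2*z^2/3 + 3*z/4 + 24*cos(z/4)/5


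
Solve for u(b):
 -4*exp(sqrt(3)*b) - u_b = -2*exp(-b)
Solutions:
 u(b) = C1 - 4*sqrt(3)*exp(sqrt(3)*b)/3 - 2*exp(-b)


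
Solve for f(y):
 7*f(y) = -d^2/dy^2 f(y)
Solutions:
 f(y) = C1*sin(sqrt(7)*y) + C2*cos(sqrt(7)*y)


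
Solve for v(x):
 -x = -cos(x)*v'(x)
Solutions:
 v(x) = C1 + Integral(x/cos(x), x)


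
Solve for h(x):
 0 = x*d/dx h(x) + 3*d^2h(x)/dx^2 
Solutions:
 h(x) = C1 + C2*erf(sqrt(6)*x/6)


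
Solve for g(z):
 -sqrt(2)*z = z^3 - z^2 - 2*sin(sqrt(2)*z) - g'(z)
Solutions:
 g(z) = C1 + z^4/4 - z^3/3 + sqrt(2)*z^2/2 + sqrt(2)*cos(sqrt(2)*z)


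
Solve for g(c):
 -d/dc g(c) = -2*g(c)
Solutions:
 g(c) = C1*exp(2*c)


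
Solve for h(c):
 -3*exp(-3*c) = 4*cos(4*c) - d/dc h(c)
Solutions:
 h(c) = C1 + sin(4*c) - exp(-3*c)


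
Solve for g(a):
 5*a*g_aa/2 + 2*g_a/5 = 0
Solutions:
 g(a) = C1 + C2*a^(21/25)


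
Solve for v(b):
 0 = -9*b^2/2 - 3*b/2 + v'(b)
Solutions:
 v(b) = C1 + 3*b^3/2 + 3*b^2/4


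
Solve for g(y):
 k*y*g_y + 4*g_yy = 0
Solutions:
 g(y) = Piecewise((-sqrt(2)*sqrt(pi)*C1*erf(sqrt(2)*sqrt(k)*y/4)/sqrt(k) - C2, (k > 0) | (k < 0)), (-C1*y - C2, True))


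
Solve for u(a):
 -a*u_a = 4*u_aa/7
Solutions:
 u(a) = C1 + C2*erf(sqrt(14)*a/4)


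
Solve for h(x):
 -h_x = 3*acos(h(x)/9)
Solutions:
 Integral(1/acos(_y/9), (_y, h(x))) = C1 - 3*x


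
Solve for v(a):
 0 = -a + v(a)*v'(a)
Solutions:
 v(a) = -sqrt(C1 + a^2)
 v(a) = sqrt(C1 + a^2)


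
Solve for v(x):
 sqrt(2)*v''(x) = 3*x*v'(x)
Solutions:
 v(x) = C1 + C2*erfi(2^(1/4)*sqrt(3)*x/2)


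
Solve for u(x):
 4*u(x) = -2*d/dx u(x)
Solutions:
 u(x) = C1*exp(-2*x)


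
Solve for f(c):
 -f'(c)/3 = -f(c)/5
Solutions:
 f(c) = C1*exp(3*c/5)


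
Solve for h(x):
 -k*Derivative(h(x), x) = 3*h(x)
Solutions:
 h(x) = C1*exp(-3*x/k)


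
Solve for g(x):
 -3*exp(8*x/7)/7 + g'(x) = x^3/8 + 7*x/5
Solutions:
 g(x) = C1 + x^4/32 + 7*x^2/10 + 3*exp(8*x/7)/8


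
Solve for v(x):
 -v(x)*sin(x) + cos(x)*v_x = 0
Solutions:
 v(x) = C1/cos(x)


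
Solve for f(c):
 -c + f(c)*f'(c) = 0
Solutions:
 f(c) = -sqrt(C1 + c^2)
 f(c) = sqrt(C1 + c^2)


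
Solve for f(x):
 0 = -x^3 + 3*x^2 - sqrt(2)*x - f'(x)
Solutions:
 f(x) = C1 - x^4/4 + x^3 - sqrt(2)*x^2/2


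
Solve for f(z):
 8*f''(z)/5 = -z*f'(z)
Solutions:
 f(z) = C1 + C2*erf(sqrt(5)*z/4)


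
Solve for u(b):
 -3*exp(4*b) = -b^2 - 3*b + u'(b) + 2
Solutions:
 u(b) = C1 + b^3/3 + 3*b^2/2 - 2*b - 3*exp(4*b)/4


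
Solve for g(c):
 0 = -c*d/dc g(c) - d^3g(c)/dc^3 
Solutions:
 g(c) = C1 + Integral(C2*airyai(-c) + C3*airybi(-c), c)


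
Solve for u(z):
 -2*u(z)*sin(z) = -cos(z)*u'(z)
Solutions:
 u(z) = C1/cos(z)^2


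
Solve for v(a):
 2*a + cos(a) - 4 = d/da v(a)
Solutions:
 v(a) = C1 + a^2 - 4*a + sin(a)


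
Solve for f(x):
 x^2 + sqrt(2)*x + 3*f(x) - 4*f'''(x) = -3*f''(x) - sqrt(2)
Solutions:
 f(x) = C1*exp(x*(-(4*sqrt(39) + 25)^(1/3) - 1/(4*sqrt(39) + 25)^(1/3) + 2)/8)*sin(sqrt(3)*x*(-(4*sqrt(39) + 25)^(1/3) + (4*sqrt(39) + 25)^(-1/3))/8) + C2*exp(x*(-(4*sqrt(39) + 25)^(1/3) - 1/(4*sqrt(39) + 25)^(1/3) + 2)/8)*cos(sqrt(3)*x*(-(4*sqrt(39) + 25)^(1/3) + (4*sqrt(39) + 25)^(-1/3))/8) + C3*exp(x*((4*sqrt(39) + 25)^(-1/3) + 1 + (4*sqrt(39) + 25)^(1/3))/4) - x^2/3 - sqrt(2)*x/3 - sqrt(2)/3 + 2/3


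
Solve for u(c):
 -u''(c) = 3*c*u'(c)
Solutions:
 u(c) = C1 + C2*erf(sqrt(6)*c/2)


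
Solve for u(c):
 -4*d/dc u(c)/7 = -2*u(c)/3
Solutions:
 u(c) = C1*exp(7*c/6)


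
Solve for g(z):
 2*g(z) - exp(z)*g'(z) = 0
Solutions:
 g(z) = C1*exp(-2*exp(-z))


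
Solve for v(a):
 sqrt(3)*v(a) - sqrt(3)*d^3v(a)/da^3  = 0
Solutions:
 v(a) = C3*exp(a) + (C1*sin(sqrt(3)*a/2) + C2*cos(sqrt(3)*a/2))*exp(-a/2)


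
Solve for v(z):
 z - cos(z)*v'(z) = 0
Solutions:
 v(z) = C1 + Integral(z/cos(z), z)


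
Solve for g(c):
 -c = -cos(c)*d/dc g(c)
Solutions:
 g(c) = C1 + Integral(c/cos(c), c)


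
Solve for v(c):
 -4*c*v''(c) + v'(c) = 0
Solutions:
 v(c) = C1 + C2*c^(5/4)


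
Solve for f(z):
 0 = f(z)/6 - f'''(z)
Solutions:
 f(z) = C3*exp(6^(2/3)*z/6) + (C1*sin(2^(2/3)*3^(1/6)*z/4) + C2*cos(2^(2/3)*3^(1/6)*z/4))*exp(-6^(2/3)*z/12)


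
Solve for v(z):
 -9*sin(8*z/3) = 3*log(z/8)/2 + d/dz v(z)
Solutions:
 v(z) = C1 - 3*z*log(z)/2 + 3*z/2 + 9*z*log(2)/2 + 27*cos(8*z/3)/8


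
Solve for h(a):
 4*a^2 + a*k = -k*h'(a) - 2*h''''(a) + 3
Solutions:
 h(a) = C1 + C2*exp(2^(2/3)*a*(-k)^(1/3)/2) + C3*exp(2^(2/3)*a*(-k)^(1/3)*(-1 + sqrt(3)*I)/4) + C4*exp(-2^(2/3)*a*(-k)^(1/3)*(1 + sqrt(3)*I)/4) - 4*a^3/(3*k) - a^2/2 + 3*a/k


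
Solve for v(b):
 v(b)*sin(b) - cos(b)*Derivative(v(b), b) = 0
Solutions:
 v(b) = C1/cos(b)


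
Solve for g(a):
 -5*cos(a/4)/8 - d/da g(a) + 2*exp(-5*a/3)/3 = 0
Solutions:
 g(a) = C1 - 5*sin(a/4)/2 - 2*exp(-5*a/3)/5


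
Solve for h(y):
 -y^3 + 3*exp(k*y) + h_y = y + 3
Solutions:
 h(y) = C1 + y^4/4 + y^2/2 + 3*y - 3*exp(k*y)/k


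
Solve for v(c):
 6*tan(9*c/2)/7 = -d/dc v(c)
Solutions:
 v(c) = C1 + 4*log(cos(9*c/2))/21


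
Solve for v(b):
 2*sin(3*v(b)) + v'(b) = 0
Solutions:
 v(b) = -acos((-C1 - exp(12*b))/(C1 - exp(12*b)))/3 + 2*pi/3
 v(b) = acos((-C1 - exp(12*b))/(C1 - exp(12*b)))/3


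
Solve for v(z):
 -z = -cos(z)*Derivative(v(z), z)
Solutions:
 v(z) = C1 + Integral(z/cos(z), z)


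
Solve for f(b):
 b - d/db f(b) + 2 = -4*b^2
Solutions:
 f(b) = C1 + 4*b^3/3 + b^2/2 + 2*b


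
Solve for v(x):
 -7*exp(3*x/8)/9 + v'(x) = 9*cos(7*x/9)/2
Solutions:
 v(x) = C1 + 56*exp(3*x/8)/27 + 81*sin(7*x/9)/14


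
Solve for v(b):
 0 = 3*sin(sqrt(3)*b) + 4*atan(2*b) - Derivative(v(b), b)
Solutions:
 v(b) = C1 + 4*b*atan(2*b) - log(4*b^2 + 1) - sqrt(3)*cos(sqrt(3)*b)


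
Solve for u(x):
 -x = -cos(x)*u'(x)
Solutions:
 u(x) = C1 + Integral(x/cos(x), x)


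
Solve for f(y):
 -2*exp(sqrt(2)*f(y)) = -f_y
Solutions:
 f(y) = sqrt(2)*(2*log(-1/(C1 + 2*y)) - log(2))/4


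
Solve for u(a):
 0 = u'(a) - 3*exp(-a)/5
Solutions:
 u(a) = C1 - 3*exp(-a)/5


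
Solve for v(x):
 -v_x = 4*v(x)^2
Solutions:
 v(x) = 1/(C1 + 4*x)


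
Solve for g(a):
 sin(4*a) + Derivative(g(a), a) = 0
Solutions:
 g(a) = C1 + cos(4*a)/4


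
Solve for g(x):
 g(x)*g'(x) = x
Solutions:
 g(x) = -sqrt(C1 + x^2)
 g(x) = sqrt(C1 + x^2)


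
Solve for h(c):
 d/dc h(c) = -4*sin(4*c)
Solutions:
 h(c) = C1 + cos(4*c)
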